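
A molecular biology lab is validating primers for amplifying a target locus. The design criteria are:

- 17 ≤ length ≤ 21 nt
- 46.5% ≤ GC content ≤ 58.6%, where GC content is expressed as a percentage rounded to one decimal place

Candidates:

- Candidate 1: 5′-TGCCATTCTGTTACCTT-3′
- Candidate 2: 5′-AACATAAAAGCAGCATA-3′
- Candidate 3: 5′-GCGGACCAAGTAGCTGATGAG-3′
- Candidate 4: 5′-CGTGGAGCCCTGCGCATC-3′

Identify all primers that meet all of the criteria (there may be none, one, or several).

Candidate 3 only.

Candidate 1 (17 nt, A=2 T=8 G=2 C=5): length 17 ✓; GC 7/17 = 41.2%, outside 46.5–58.6% ✗ — fails.
Candidate 2 (17 nt, A=10 T=2 G=2 C=3): length 17 ✓; GC 5/17 = 29.4%, outside 46.5–58.6% ✗ — fails.
Candidate 3 (21 nt, A=6 T=3 G=8 C=4): length 21 ✓; GC 12/21 = 57.1% ✓ — passes.
Candidate 4 (18 nt, A=2 T=3 G=6 C=7): length 18 ✓; GC 13/18 = 72.2%, outside 46.5–58.6% ✗ — fails.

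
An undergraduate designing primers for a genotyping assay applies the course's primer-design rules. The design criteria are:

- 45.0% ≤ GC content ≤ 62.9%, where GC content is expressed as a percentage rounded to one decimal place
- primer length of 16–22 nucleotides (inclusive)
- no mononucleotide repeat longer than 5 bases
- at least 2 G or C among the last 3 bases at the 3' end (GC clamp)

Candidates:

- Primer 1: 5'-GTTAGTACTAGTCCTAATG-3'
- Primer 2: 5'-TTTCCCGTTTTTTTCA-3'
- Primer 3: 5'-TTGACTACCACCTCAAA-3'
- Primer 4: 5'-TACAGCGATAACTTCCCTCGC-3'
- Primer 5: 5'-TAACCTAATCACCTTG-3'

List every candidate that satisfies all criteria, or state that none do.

Primer 1 (19 nt, A=5 T=7 G=4 C=3): GC 7/19 = 36.8%, outside 45.0–62.9% ✗; length 19 ✓; longest run = 2 ✓; 3' end ATG has 1 G/C, need ≥2 ✗ — fails.
Primer 2 (16 nt, A=1 T=10 G=1 C=4): GC 5/16 = 31.3%, outside 45.0–62.9% ✗; length 16 ✓; longest run = 7, exceeds 5 ✗; 3' end TCA has 1 G/C, need ≥2 ✗ — fails.
Primer 3 (17 nt, A=6 T=4 G=1 C=6): GC 7/17 = 41.2%, outside 45.0–62.9% ✗; length 17 ✓; longest run = 3 ✓; 3' end AAA has 0 G/C, need ≥2 ✗ — fails.
Primer 4 (21 nt, A=5 T=5 G=3 C=8): GC 11/21 = 52.4% ✓; length 21 ✓; longest run = 3 ✓; 3' end CGC has 3 G/C ✓ — passes.
Primer 5 (16 nt, A=5 T=5 G=1 C=5): GC 6/16 = 37.5%, outside 45.0–62.9% ✗; length 16 ✓; longest run = 2 ✓; 3' end TTG has 1 G/C, need ≥2 ✗ — fails.

Primer 4 only.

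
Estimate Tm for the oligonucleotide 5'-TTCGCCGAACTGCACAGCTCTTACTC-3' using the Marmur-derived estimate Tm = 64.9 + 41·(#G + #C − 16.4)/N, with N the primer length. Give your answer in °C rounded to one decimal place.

61.1°C

Base counts: A=5, T=7, G=4, C=10; G+C = 14, N = 26.
Tm = 64.9 + 41·(14 − 16.4)/26 = 64.9 + -98.40/26 = 61.1°C.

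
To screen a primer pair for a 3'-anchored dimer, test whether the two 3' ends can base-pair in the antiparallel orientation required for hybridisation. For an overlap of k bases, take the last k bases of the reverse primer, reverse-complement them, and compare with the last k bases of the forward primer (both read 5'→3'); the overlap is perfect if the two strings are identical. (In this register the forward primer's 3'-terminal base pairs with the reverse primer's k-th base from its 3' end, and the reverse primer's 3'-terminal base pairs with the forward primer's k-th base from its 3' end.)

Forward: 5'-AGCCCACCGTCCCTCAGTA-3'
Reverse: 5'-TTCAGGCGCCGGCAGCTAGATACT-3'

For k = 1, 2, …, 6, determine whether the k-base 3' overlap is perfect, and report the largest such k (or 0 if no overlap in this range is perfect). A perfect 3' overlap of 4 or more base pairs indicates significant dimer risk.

Longest perfect overlap: 4 complementary base pairs; significant dimer risk (threshold 4).

Last 6 bases (5'→3') — forward …TCAGTA, reverse …GATACT.
Reverse complement of the reverse primer's last 6 bases: AGTATC; its first k bases are the reverse complement of the reverse primer's last k bases, so a perfect k-base overlap needs the forward primer's last k bases to equal them.
Comparing (forward last k vs required): k=1: A vs A ✓; k=2: TA vs AG ✗; k=3: GTA vs AGT ✗; k=4: AGTA vs AGTA ✓; k=5: CAGTA vs AGTAT ✗; k=6: TCAGTA vs AGTATC ✗.
Perfect overlaps at k = 1, 4; the largest is 4.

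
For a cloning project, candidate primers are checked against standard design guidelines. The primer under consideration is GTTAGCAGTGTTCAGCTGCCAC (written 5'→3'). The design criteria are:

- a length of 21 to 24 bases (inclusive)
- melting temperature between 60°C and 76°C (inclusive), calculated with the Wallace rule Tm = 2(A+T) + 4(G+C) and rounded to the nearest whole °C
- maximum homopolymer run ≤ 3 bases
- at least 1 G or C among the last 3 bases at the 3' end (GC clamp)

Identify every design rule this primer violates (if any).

Base counts: A=4, T=6, G=6, C=6 (length 22).
length: length 22 ✓
Tm: Tm = 2·10 + 4·12 = 68°C ✓
homopolymer run: longest run = 2 ✓
GC clamp: 3' end CAC has 2 G/C ✓

Meets all criteria.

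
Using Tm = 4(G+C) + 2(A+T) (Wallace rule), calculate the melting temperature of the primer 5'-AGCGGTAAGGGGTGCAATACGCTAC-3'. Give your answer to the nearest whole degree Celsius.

78°C

Base counts: A=7, T=4, G=9, C=5 (length 25).
Tm = 2·(7+4) + 4·(9+5) = 2·11 + 4·14 = 22 + 56 = 78°C.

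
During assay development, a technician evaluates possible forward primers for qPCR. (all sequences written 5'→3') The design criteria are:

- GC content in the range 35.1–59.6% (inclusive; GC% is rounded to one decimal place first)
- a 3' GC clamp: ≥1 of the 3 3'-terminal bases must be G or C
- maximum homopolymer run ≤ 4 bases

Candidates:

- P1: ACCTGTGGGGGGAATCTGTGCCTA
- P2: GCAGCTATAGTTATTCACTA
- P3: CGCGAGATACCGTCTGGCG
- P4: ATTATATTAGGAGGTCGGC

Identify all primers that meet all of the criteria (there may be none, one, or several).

P1 (24 nt, A=4 T=6 G=9 C=5): GC 14/24 = 58.3% ✓; 3' end CTA has 1 G/C ✓; longest run = 6, exceeds 4 ✗ — fails.
P2 (20 nt, A=6 T=7 G=3 C=4): GC 7/20 = 35.0%, outside 35.1–59.6% ✗; 3' end CTA has 1 G/C ✓; longest run = 2 ✓ — fails.
P3 (19 nt, A=3 T=3 G=7 C=6): GC 13/19 = 68.4%, outside 35.1–59.6% ✗; 3' end GCG has 3 G/C ✓; longest run = 2 ✓ — fails.
P4 (19 nt, A=5 T=6 G=6 C=2): GC 8/19 = 42.1% ✓; 3' end GGC has 3 G/C ✓; longest run = 2 ✓ — passes.

P4 only.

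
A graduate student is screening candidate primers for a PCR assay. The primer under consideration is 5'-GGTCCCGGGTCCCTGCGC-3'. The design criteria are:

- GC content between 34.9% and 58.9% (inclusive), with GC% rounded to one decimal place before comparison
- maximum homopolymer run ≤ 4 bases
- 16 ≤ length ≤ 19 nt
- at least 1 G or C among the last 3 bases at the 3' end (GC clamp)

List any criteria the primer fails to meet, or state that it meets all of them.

Base counts: A=0, T=3, G=7, C=8 (length 18).
GC content: GC 15/18 = 83.3%, outside 34.9–58.9% ✗
homopolymer run: longest run = 3 ✓
length: length 18 ✓
GC clamp: 3' end CGC has 3 G/C ✓

Fails: GC content.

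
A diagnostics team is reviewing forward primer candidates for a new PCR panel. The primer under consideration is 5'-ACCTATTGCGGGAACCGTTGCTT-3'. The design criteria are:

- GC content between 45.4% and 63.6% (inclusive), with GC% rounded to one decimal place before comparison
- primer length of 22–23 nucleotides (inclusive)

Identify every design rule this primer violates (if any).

Meets all criteria.

Base counts: A=4, T=7, G=6, C=6 (length 23).
GC content: GC 12/23 = 52.2% ✓
length: length 23 ✓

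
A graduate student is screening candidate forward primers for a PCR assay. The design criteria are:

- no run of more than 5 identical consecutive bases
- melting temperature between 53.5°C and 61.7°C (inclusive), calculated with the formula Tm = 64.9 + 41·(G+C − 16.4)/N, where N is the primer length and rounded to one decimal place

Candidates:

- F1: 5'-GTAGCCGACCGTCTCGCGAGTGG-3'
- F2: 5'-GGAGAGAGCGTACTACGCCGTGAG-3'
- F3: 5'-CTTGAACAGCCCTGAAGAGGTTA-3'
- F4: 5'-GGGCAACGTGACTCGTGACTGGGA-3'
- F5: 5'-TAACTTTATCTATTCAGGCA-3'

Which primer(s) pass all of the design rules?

F1 (23 nt, A=3 T=4 G=9 C=7): longest run = 2 ✓; Tm = 64.9 + 41·(16 − 16.4)/23 = 64.2°C, outside 53.5–61.7°C ✗ — fails.
F2 (24 nt, A=6 T=3 G=10 C=5): longest run = 2 ✓; Tm = 64.9 + 41·(15 − 16.4)/24 = 62.5°C, outside 53.5–61.7°C ✗ — fails.
F3 (23 nt, A=7 T=5 G=6 C=5): longest run = 3 ✓; Tm = 64.9 + 41·(11 − 16.4)/23 = 55.3°C ✓ — passes.
F4 (24 nt, A=5 T=4 G=10 C=5): longest run = 3 ✓; Tm = 64.9 + 41·(15 − 16.4)/24 = 62.5°C, outside 53.5–61.7°C ✗ — fails.
F5 (20 nt, A=6 T=8 G=2 C=4): longest run = 3 ✓; Tm = 64.9 + 41·(6 − 16.4)/20 = 43.6°C, outside 53.5–61.7°C ✗ — fails.

F3 only.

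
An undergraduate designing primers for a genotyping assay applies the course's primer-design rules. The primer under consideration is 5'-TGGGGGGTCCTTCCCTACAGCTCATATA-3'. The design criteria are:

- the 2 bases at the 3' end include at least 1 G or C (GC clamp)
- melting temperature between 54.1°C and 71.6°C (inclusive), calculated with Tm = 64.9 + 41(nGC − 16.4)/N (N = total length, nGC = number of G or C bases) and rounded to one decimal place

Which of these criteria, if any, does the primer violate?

Base counts: A=5, T=8, G=7, C=8 (length 28).
GC clamp: 3' end TA has 0 G/C, need ≥1 ✗
Tm: Tm = 64.9 + 41·(15 − 16.4)/28 = 62.9°C ✓

Fails: GC clamp.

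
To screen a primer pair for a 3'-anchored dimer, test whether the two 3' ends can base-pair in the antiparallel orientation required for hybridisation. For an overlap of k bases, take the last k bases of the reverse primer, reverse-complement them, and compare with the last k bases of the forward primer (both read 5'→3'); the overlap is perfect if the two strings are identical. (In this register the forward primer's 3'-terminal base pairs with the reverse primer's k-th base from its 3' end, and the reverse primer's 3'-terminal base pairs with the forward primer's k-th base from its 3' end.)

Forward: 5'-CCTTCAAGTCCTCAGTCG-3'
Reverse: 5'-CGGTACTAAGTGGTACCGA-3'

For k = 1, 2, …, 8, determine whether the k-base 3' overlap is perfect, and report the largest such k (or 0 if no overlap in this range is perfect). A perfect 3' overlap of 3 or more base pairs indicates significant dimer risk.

Longest perfect overlap: 3 complementary base pairs; significant dimer risk (threshold 3).

Last 8 bases (5'→3') — forward …CTCAGTCG, reverse …GGTACCGA.
Reverse complement of the reverse primer's last 8 bases: TCGGTACC; its first k bases are the reverse complement of the reverse primer's last k bases, so a perfect k-base overlap needs the forward primer's last k bases to equal them.
Comparing (forward last k vs required): k=1: G vs T ✗; k=2: CG vs TC ✗; k=3: TCG vs TCG ✓; k=4: GTCG vs TCGG ✗; k=5: AGTCG vs TCGGT ✗; k=6: CAGTCG vs TCGGTA ✗; k=7: TCAGTCG vs TCGGTAC ✗; k=8: CTCAGTCG vs TCGGTACC ✗.
Only k = 3 is perfect, so the longest perfect 3' overlap is 3.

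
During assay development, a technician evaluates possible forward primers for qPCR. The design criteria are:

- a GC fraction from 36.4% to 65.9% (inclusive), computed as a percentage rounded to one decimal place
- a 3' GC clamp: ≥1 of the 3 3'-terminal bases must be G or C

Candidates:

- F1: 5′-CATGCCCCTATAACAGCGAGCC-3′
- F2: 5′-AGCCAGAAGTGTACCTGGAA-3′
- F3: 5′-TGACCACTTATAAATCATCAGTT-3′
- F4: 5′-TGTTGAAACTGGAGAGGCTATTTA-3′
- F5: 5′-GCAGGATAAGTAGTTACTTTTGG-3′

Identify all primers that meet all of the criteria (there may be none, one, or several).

F1 (22 nt, A=6 T=3 G=4 C=9): GC 13/22 = 59.1% ✓; 3' end GCC has 3 G/C ✓ — passes.
F2 (20 nt, A=7 T=3 G=6 C=4): GC 10/20 = 50.0% ✓; 3' end GAA has 1 G/C ✓ — passes.
F3 (23 nt, A=8 T=8 G=2 C=5): GC 7/23 = 30.4%, outside 36.4–65.9% ✗; 3' end GTT has 1 G/C ✓ — fails.
F4 (24 nt, A=7 T=8 G=7 C=2): GC 9/24 = 37.5% ✓; 3' end TTA has 0 G/C, need ≥1 ✗ — fails.
F5 (23 nt, A=6 T=8 G=7 C=2): GC 9/23 = 39.1% ✓; 3' end TGG has 2 G/C ✓ — passes.

F1, F2 and F5.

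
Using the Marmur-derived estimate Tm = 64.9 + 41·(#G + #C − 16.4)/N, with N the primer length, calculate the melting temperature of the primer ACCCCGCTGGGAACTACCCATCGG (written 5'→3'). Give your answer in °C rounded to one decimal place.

Base counts: A=5, T=3, G=6, C=10; G+C = 16, N = 24.
Tm = 64.9 + 41·(16 − 16.4)/24 = 64.9 + -16.40/24 = 64.2°C.

64.2°C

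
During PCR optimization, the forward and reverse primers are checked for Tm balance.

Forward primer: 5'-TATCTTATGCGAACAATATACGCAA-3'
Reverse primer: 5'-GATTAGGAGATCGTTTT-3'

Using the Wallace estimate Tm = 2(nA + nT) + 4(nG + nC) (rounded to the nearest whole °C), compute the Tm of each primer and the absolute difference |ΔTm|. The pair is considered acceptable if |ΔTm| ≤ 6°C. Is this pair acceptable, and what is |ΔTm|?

Forward: A=10 T=7 G=3 C=5 → Tm = 2·17 + 4·8 = 66°C.
Reverse: A=4 T=7 G=5 C=1 → Tm = 2·11 + 4·6 = 46°C.
|ΔTm| = |66 − 46| = 20°C, > 6°C.

|ΔTm| = 20°C; the pair is not acceptable.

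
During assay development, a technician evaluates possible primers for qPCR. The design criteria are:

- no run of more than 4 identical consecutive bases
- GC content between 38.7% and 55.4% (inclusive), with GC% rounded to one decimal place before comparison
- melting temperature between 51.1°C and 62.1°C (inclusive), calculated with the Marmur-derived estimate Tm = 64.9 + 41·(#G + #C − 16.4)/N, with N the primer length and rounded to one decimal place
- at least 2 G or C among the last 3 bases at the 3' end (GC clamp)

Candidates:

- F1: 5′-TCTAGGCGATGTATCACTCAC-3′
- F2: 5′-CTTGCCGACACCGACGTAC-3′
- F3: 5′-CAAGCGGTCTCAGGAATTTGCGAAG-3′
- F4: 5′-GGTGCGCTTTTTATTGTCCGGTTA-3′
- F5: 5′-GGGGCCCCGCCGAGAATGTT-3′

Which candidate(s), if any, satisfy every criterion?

F1 (21 nt, A=5 T=6 G=4 C=6): longest run = 2 ✓; GC 10/21 = 47.6% ✓; Tm = 64.9 + 41·(10 − 16.4)/21 = 52.4°C ✓; 3' end CAC has 2 G/C ✓ — passes.
F2 (19 nt, A=4 T=3 G=4 C=8): longest run = 2 ✓; GC 12/19 = 63.2%, outside 38.7–55.4% ✗; Tm = 64.9 + 41·(12 − 16.4)/19 = 55.4°C ✓; 3' end TAC has 1 G/C, need ≥2 ✗ — fails.
F3 (25 nt, A=7 T=5 G=8 C=5): longest run = 3 ✓; GC 13/25 = 52.0% ✓; Tm = 64.9 + 41·(13 − 16.4)/25 = 59.3°C ✓; 3' end AAG has 1 G/C, need ≥2 ✗ — fails.
F4 (24 nt, A=2 T=11 G=7 C=4): longest run = 5, exceeds 4 ✗; GC 11/24 = 45.8% ✓; Tm = 64.9 + 41·(11 − 16.4)/24 = 55.7°C ✓; 3' end TTA has 0 G/C, need ≥2 ✗ — fails.
F5 (20 nt, A=3 T=3 G=8 C=6): longest run = 4 ✓; GC 14/20 = 70.0%, outside 38.7–55.4% ✗; Tm = 64.9 + 41·(14 − 16.4)/20 = 60.0°C ✓; 3' end GTT has 1 G/C, need ≥2 ✗ — fails.

F1 only.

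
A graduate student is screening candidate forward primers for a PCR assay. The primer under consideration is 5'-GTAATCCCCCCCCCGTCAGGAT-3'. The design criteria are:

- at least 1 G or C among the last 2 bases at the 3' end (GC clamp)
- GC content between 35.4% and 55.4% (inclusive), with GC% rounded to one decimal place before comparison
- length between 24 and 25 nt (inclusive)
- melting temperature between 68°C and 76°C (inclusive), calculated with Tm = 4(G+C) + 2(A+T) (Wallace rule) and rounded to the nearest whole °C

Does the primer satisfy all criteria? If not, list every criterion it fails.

Base counts: A=4, T=4, G=4, C=10 (length 22).
GC clamp: 3' end AT has 0 G/C, need ≥1 ✗
GC content: GC 14/22 = 63.6%, outside 35.4–55.4% ✗
length: length 22, outside 24–25 ✗
Tm: Tm = 2·8 + 4·14 = 72°C ✓

Fails: GC clamp, GC content, length.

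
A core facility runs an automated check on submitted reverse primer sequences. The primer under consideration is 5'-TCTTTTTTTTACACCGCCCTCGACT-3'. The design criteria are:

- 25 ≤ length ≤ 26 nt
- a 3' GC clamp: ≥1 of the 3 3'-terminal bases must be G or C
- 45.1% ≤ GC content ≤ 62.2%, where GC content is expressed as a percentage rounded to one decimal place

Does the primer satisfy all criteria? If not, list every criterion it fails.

Fails: GC content.

Base counts: A=3, T=11, G=2, C=9 (length 25).
length: length 25 ✓
GC clamp: 3' end ACT has 1 G/C ✓
GC content: GC 11/25 = 44.0%, outside 45.1–62.2% ✗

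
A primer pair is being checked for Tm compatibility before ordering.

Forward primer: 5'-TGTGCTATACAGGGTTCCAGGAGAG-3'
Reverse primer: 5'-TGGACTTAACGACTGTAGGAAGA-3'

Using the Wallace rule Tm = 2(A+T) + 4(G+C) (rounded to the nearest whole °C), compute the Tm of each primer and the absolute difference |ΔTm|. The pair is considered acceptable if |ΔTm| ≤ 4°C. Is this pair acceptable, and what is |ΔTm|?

Forward: A=6 T=6 G=9 C=4 → Tm = 2·12 + 4·13 = 76°C.
Reverse: A=8 T=5 G=7 C=3 → Tm = 2·13 + 4·10 = 66°C.
|ΔTm| = |76 − 66| = 10°C, > 4°C.

|ΔTm| = 10°C; the pair is not acceptable.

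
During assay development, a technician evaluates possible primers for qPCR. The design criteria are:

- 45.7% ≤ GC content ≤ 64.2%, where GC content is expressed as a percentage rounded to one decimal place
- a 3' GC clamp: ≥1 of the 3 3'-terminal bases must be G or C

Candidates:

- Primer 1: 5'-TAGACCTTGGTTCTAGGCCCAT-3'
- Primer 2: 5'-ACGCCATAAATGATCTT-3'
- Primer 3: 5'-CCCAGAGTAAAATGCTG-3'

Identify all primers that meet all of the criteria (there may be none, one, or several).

Primer 1 (22 nt, A=4 T=7 G=5 C=6): GC 11/22 = 50.0% ✓; 3' end CAT has 1 G/C ✓ — passes.
Primer 2 (17 nt, A=6 T=5 G=2 C=4): GC 6/17 = 35.3%, outside 45.7–64.2% ✗; 3' end CTT has 1 G/C ✓ — fails.
Primer 3 (17 nt, A=6 T=3 G=4 C=4): GC 8/17 = 47.1% ✓; 3' end CTG has 2 G/C ✓ — passes.

Primer 1 and Primer 3.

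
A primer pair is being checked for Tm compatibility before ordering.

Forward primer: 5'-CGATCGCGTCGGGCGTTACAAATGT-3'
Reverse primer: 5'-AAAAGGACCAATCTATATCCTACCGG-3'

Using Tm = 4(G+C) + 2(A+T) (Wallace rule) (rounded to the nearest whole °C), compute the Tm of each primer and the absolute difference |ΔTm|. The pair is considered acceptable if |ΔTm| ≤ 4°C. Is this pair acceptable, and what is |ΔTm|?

Forward: A=5 T=6 G=8 C=6 → Tm = 2·11 + 4·14 = 78°C.
Reverse: A=10 T=5 G=4 C=7 → Tm = 2·15 + 4·11 = 74°C.
|ΔTm| = |78 − 74| = 4°C, ≤ 4°C.

|ΔTm| = 4°C; the pair is acceptable.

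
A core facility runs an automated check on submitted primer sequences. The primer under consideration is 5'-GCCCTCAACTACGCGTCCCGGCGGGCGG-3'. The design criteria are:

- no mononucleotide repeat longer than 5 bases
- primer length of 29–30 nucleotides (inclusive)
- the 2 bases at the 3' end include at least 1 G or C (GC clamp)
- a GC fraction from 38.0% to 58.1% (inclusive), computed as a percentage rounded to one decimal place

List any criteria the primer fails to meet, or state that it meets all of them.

Fails: length, GC content.

Base counts: A=3, T=3, G=10, C=12 (length 28).
homopolymer run: longest run = 3 ✓
length: length 28, outside 29–30 ✗
GC clamp: 3' end GG has 2 G/C ✓
GC content: GC 22/28 = 78.6%, outside 38.0–58.1% ✗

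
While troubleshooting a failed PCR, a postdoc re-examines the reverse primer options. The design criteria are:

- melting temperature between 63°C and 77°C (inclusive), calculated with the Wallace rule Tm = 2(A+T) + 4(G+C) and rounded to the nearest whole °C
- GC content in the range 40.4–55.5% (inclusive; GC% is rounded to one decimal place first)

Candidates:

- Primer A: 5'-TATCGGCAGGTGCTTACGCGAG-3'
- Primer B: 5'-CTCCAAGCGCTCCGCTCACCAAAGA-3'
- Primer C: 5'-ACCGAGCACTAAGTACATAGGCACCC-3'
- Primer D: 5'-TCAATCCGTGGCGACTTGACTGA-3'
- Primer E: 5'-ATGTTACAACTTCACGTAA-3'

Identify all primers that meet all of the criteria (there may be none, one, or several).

Primer A (22 nt, A=4 T=5 G=8 C=5): Tm = 2·9 + 4·13 = 70°C ✓; GC 13/22 = 59.1%, outside 40.4–55.5% ✗ — fails.
Primer B (25 nt, A=7 T=3 G=4 C=11): Tm = 2·10 + 4·15 = 80°C, outside 63–77°C ✗; GC 15/25 = 60.0%, outside 40.4–55.5% ✗ — fails.
Primer C (26 nt, A=9 T=3 G=5 C=9): Tm = 2·12 + 4·14 = 80°C, outside 63–77°C ✗; GC 14/26 = 53.8% ✓ — fails.
Primer D (23 nt, A=5 T=6 G=6 C=6): Tm = 2·11 + 4·12 = 70°C ✓; GC 12/23 = 52.2% ✓ — passes.
Primer E (19 nt, A=7 T=6 G=2 C=4): Tm = 2·13 + 4·6 = 50°C, outside 63–77°C ✗; GC 6/19 = 31.6%, outside 40.4–55.5% ✗ — fails.

Primer D only.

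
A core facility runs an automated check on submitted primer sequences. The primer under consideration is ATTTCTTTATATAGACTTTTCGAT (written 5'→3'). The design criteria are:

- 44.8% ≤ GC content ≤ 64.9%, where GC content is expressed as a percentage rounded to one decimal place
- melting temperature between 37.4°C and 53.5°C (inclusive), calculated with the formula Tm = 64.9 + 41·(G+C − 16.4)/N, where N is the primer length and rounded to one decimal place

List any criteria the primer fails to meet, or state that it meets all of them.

Base counts: A=6, T=13, G=2, C=3 (length 24).
GC content: GC 5/24 = 20.8%, outside 44.8–64.9% ✗
Tm: Tm = 64.9 + 41·(5 − 16.4)/24 = 45.4°C ✓

Fails: GC content.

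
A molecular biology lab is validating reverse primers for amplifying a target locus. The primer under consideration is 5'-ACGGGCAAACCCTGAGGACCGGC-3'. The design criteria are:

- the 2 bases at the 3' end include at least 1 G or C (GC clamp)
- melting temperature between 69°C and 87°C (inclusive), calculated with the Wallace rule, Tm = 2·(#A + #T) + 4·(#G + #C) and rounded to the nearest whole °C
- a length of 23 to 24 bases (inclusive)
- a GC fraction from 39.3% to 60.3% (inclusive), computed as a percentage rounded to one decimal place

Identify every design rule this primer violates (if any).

Fails: GC content.

Base counts: A=6, T=1, G=8, C=8 (length 23).
GC clamp: 3' end GC has 2 G/C ✓
Tm: Tm = 2·7 + 4·16 = 78°C ✓
length: length 23 ✓
GC content: GC 16/23 = 69.6%, outside 39.3–60.3% ✗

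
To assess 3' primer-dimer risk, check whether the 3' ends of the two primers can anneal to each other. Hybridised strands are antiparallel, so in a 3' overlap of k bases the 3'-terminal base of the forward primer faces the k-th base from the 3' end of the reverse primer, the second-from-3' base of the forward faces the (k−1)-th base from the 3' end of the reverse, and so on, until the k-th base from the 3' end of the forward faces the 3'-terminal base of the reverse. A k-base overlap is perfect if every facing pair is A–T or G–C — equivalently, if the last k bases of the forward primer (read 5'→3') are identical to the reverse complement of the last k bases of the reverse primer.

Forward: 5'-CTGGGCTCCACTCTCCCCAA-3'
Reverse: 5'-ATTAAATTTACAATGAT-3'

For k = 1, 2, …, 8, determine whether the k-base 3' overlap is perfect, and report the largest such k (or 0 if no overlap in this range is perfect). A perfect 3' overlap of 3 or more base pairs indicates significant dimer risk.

Last 8 bases (5'→3') — forward …CTCCCCAA, reverse …ACAATGAT.
Reverse complement of the reverse primer's last 8 bases: ATCATTGT; its first k bases are the reverse complement of the reverse primer's last k bases, so a perfect k-base overlap needs the forward primer's last k bases to equal them.
Comparing (forward last k vs required): k=1: A vs A ✓; k=2: AA vs AT ✗; k=3: CAA vs ATC ✗; k=4: CCAA vs ATCA ✗; k=5: CCCAA vs ATCAT ✗; k=6: CCCCAA vs ATCATT ✗; k=7: TCCCCAA vs ATCATTG ✗; k=8: CTCCCCAA vs ATCATTGT ✗.
Only k = 1 is perfect, so the longest perfect 3' overlap is 1.

Longest perfect overlap: 1 complementary base pair; below the dimer-risk threshold (threshold 3).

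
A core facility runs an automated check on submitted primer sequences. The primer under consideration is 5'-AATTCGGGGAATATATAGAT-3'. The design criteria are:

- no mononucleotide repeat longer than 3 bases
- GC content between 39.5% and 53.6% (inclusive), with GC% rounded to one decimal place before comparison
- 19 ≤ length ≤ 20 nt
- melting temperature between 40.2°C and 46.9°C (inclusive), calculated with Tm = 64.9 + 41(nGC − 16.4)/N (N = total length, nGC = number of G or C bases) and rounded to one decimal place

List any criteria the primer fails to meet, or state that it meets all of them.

Fails: homopolymer run, GC content.

Base counts: A=8, T=6, G=5, C=1 (length 20).
homopolymer run: longest run = 4, exceeds 3 ✗
GC content: GC 6/20 = 30.0%, outside 39.5–53.6% ✗
length: length 20 ✓
Tm: Tm = 64.9 + 41·(6 − 16.4)/20 = 43.6°C ✓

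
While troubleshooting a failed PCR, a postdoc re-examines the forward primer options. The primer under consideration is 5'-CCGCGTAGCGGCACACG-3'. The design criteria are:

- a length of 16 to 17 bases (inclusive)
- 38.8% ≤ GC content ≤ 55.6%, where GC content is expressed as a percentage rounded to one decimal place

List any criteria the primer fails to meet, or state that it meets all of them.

Base counts: A=3, T=1, G=6, C=7 (length 17).
length: length 17 ✓
GC content: GC 13/17 = 76.5%, outside 38.8–55.6% ✗

Fails: GC content.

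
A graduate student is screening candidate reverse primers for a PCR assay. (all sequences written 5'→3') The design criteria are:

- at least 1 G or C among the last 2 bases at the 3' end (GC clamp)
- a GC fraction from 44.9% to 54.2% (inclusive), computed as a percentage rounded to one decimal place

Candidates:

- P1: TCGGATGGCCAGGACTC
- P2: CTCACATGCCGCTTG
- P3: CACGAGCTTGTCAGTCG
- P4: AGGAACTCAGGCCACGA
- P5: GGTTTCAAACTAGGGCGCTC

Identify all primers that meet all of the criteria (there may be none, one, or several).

None of the candidates satisfy all criteria.

P1 (17 nt, A=3 T=3 G=6 C=5): 3' end TC has 1 G/C ✓; GC 11/17 = 64.7%, outside 44.9–54.2% ✗ — fails.
P2 (15 nt, A=2 T=4 G=3 C=6): 3' end TG has 1 G/C ✓; GC 9/15 = 60.0%, outside 44.9–54.2% ✗ — fails.
P3 (17 nt, A=3 T=4 G=5 C=5): 3' end CG has 2 G/C ✓; GC 10/17 = 58.8%, outside 44.9–54.2% ✗ — fails.
P4 (17 nt, A=6 T=1 G=5 C=5): 3' end GA has 1 G/C ✓; GC 10/17 = 58.8%, outside 44.9–54.2% ✗ — fails.
P5 (20 nt, A=4 T=5 G=6 C=5): 3' end TC has 1 G/C ✓; GC 11/20 = 55.0%, outside 44.9–54.2% ✗ — fails.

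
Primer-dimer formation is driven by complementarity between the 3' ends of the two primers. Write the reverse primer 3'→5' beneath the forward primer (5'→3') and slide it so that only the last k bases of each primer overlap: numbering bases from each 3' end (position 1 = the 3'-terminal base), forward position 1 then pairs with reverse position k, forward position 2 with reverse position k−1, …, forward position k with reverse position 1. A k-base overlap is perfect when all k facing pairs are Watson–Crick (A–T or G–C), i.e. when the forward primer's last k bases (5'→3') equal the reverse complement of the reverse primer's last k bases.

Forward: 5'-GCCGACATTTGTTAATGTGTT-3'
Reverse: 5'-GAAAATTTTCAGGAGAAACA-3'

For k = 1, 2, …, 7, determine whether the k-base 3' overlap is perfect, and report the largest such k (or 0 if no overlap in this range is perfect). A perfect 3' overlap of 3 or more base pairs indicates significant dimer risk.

Longest perfect overlap: 4 complementary base pairs; significant dimer risk (threshold 3).

Last 7 bases (5'→3') — forward …ATGTGTT, reverse …AGAAACA.
Reverse complement of the reverse primer's last 7 bases: TGTTTCT; its first k bases are the reverse complement of the reverse primer's last k bases, so a perfect k-base overlap needs the forward primer's last k bases to equal them.
Comparing (forward last k vs required): k=1: T vs T ✓; k=2: TT vs TG ✗; k=3: GTT vs TGT ✗; k=4: TGTT vs TGTT ✓; k=5: GTGTT vs TGTTT ✗; k=6: TGTGTT vs TGTTTC ✗; k=7: ATGTGTT vs TGTTTCT ✗.
Perfect overlaps at k = 1, 4; the largest is 4.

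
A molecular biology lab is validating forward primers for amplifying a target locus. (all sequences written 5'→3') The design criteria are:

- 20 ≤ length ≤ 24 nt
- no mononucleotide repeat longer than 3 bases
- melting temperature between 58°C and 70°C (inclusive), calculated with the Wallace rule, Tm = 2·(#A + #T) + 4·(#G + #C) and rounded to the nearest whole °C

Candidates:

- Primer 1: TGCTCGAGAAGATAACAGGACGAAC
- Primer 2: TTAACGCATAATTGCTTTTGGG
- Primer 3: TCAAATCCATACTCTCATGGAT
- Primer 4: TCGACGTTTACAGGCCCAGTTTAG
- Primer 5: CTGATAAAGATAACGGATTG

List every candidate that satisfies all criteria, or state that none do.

Primer 1 (25 nt, A=10 T=3 G=7 C=5): length 25, outside 20–24 ✗; longest run = 2 ✓; Tm = 2·13 + 4·12 = 74°C, outside 58–70°C ✗ — fails.
Primer 2 (22 nt, A=5 T=9 G=5 C=3): length 22 ✓; longest run = 4, exceeds 3 ✗; Tm = 2·14 + 4·8 = 60°C ✓ — fails.
Primer 3 (22 nt, A=7 T=7 G=2 C=6): length 22 ✓; longest run = 3 ✓; Tm = 2·14 + 4·8 = 60°C ✓ — passes.
Primer 4 (24 nt, A=5 T=7 G=6 C=6): length 24 ✓; longest run = 3 ✓; Tm = 2·12 + 4·12 = 72°C, outside 58–70°C ✗ — fails.
Primer 5 (20 nt, A=8 T=5 G=5 C=2): length 20 ✓; longest run = 3 ✓; Tm = 2·13 + 4·7 = 54°C, outside 58–70°C ✗ — fails.

Primer 3 only.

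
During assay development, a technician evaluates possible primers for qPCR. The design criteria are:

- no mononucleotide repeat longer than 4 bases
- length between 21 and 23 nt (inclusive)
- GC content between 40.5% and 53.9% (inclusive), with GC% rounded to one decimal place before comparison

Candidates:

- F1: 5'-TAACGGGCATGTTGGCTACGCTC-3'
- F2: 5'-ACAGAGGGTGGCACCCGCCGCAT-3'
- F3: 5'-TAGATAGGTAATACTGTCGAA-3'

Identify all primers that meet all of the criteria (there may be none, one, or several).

None of the candidates satisfy all criteria.

F1 (23 nt, A=4 T=6 G=7 C=6): longest run = 3 ✓; length 23 ✓; GC 13/23 = 56.5%, outside 40.5–53.9% ✗ — fails.
F2 (23 nt, A=5 T=2 G=8 C=8): longest run = 3 ✓; length 23 ✓; GC 16/23 = 69.6%, outside 40.5–53.9% ✗ — fails.
F3 (21 nt, A=8 T=6 G=5 C=2): longest run = 2 ✓; length 21 ✓; GC 7/21 = 33.3%, outside 40.5–53.9% ✗ — fails.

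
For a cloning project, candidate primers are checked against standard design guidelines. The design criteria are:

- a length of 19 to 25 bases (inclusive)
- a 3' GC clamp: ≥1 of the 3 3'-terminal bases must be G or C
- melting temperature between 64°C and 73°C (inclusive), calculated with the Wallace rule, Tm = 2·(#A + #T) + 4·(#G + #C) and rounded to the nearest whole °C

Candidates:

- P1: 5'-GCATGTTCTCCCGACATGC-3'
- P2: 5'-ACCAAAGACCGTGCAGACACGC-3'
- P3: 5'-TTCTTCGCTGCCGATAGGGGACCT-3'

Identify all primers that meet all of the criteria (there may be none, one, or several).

P2 only.

P1 (19 nt, A=3 T=5 G=4 C=7): length 19 ✓; 3' end TGC has 2 G/C ✓; Tm = 2·8 + 4·11 = 60°C, outside 64–73°C ✗ — fails.
P2 (22 nt, A=8 T=1 G=5 C=8): length 22 ✓; 3' end CGC has 3 G/C ✓; Tm = 2·9 + 4·13 = 70°C ✓ — passes.
P3 (24 nt, A=3 T=7 G=7 C=7): length 24 ✓; 3' end CCT has 2 G/C ✓; Tm = 2·10 + 4·14 = 76°C, outside 64–73°C ✗ — fails.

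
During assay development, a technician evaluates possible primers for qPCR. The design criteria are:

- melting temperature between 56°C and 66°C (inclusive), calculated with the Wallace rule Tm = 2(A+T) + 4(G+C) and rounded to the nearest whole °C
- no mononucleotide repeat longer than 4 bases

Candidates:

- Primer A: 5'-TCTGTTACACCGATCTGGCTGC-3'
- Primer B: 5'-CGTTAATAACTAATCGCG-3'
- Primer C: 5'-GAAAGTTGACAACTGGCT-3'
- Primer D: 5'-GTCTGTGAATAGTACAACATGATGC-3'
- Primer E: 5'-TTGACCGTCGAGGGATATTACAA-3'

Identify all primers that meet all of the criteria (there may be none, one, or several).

Primer A (22 nt, A=3 T=7 G=5 C=7): Tm = 2·10 + 4·12 = 68°C, outside 56–66°C ✗; longest run = 2 ✓ — fails.
Primer B (18 nt, A=6 T=5 G=3 C=4): Tm = 2·11 + 4·7 = 50°C, outside 56–66°C ✗; longest run = 2 ✓ — fails.
Primer C (18 nt, A=6 T=4 G=5 C=3): Tm = 2·10 + 4·8 = 52°C, outside 56–66°C ✗; longest run = 3 ✓ — fails.
Primer D (25 nt, A=8 T=7 G=6 C=4): Tm = 2·15 + 4·10 = 70°C, outside 56–66°C ✗; longest run = 2 ✓ — fails.
Primer E (23 nt, A=7 T=6 G=6 C=4): Tm = 2·13 + 4·10 = 66°C ✓; longest run = 3 ✓ — passes.

Primer E only.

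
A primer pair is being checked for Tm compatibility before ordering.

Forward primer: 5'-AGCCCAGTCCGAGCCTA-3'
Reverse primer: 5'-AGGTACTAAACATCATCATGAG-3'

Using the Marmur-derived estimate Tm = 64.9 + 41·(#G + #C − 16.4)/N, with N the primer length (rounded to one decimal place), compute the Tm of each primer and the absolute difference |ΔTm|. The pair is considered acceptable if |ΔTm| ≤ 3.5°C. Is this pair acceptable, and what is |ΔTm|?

|ΔTm| = 2.7°C; the pair is acceptable.

Forward: G+C = 11, N = 17 → Tm = 64.9 + 41·(11 − 16.4)/17 = 51.9°C.
Reverse: G+C = 8, N = 22 → Tm = 64.9 + 41·(8 − 16.4)/22 = 49.2°C.
|ΔTm| = |51.9 − 49.2| = 2.7°C, ≤ 3.5°C.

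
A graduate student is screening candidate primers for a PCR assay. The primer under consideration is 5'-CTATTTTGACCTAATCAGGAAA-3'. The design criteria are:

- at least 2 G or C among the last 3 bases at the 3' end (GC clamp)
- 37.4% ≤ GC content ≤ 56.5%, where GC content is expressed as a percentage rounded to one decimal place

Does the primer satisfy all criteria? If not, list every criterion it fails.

Base counts: A=8, T=7, G=3, C=4 (length 22).
GC clamp: 3' end AAA has 0 G/C, need ≥2 ✗
GC content: GC 7/22 = 31.8%, outside 37.4–56.5% ✗

Fails: GC clamp, GC content.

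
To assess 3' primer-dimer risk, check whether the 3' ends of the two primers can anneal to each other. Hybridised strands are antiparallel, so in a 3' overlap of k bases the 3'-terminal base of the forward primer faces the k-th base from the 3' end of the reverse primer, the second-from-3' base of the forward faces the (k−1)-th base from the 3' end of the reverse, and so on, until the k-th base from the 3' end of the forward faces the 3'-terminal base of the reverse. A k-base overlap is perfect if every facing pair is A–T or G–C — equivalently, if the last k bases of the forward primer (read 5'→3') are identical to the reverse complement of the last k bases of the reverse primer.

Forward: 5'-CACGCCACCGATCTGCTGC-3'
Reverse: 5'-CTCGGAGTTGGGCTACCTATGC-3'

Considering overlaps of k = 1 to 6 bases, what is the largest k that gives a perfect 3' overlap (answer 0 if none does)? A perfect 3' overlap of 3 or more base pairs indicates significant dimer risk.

Longest perfect overlap: 2 complementary base pairs; below the dimer-risk threshold (threshold 3).

Last 6 bases (5'→3') — forward …TGCTGC, reverse …CTATGC.
Reverse complement of the reverse primer's last 6 bases: GCATAG; its first k bases are the reverse complement of the reverse primer's last k bases, so a perfect k-base overlap needs the forward primer's last k bases to equal them.
Comparing (forward last k vs required): k=1: C vs G ✗; k=2: GC vs GC ✓; k=3: TGC vs GCA ✗; k=4: CTGC vs GCAT ✗; k=5: GCTGC vs GCATA ✗; k=6: TGCTGC vs GCATAG ✗.
Only k = 2 is perfect, so the longest perfect 3' overlap is 2.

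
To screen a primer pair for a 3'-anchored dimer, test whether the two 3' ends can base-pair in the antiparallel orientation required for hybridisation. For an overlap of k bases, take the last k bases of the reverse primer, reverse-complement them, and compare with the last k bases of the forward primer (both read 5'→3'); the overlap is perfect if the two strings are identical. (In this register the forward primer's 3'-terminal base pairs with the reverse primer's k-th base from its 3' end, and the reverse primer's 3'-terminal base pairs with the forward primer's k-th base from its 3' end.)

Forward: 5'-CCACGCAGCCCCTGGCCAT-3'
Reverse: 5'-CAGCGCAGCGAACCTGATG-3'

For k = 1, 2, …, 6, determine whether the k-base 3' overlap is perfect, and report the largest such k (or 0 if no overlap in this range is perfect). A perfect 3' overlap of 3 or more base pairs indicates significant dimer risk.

Longest perfect overlap: 3 complementary base pairs; significant dimer risk (threshold 3).

Last 6 bases (5'→3') — forward …GGCCAT, reverse …CTGATG.
Reverse complement of the reverse primer's last 6 bases: CATCAG; its first k bases are the reverse complement of the reverse primer's last k bases, so a perfect k-base overlap needs the forward primer's last k bases to equal them.
Comparing (forward last k vs required): k=1: T vs C ✗; k=2: AT vs CA ✗; k=3: CAT vs CAT ✓; k=4: CCAT vs CATC ✗; k=5: GCCAT vs CATCA ✗; k=6: GGCCAT vs CATCAG ✗.
Only k = 3 is perfect, so the longest perfect 3' overlap is 3.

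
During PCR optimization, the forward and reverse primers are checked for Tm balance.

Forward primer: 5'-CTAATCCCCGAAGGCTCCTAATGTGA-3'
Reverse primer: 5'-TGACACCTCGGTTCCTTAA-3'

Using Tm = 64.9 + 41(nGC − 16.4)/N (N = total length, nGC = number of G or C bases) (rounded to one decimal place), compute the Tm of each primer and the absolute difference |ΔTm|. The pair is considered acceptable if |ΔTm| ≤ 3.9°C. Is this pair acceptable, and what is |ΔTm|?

Forward: G+C = 13, N = 26 → Tm = 64.9 + 41·(13 − 16.4)/26 = 59.5°C.
Reverse: G+C = 9, N = 19 → Tm = 64.9 + 41·(9 − 16.4)/19 = 48.9°C.
|ΔTm| = |59.5 − 48.9| = 10.6°C, > 3.9°C.

|ΔTm| = 10.6°C; the pair is not acceptable.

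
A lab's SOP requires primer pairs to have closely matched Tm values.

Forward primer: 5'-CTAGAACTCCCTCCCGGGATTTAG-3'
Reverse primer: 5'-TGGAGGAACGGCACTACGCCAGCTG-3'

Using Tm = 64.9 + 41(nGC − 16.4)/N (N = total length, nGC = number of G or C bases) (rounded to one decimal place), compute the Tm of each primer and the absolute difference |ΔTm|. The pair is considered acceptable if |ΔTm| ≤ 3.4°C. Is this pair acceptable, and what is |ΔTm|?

|ΔTm| = 5.1°C; the pair is not acceptable.

Forward: G+C = 13, N = 24 → Tm = 64.9 + 41·(13 − 16.4)/24 = 59.1°C.
Reverse: G+C = 16, N = 25 → Tm = 64.9 + 41·(16 − 16.4)/25 = 64.2°C.
|ΔTm| = |59.1 − 64.2| = 5.1°C, > 3.4°C.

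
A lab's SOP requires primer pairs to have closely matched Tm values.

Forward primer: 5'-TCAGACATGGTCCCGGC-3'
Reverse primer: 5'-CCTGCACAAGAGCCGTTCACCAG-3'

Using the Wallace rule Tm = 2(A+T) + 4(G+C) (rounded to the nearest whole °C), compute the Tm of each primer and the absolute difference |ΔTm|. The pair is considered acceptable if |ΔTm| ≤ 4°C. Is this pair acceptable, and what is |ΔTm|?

Forward: A=3 T=3 G=5 C=6 → Tm = 2·6 + 4·11 = 56°C.
Reverse: A=6 T=3 G=5 C=9 → Tm = 2·9 + 4·14 = 74°C.
|ΔTm| = |56 − 74| = 18°C, > 4°C.

|ΔTm| = 18°C; the pair is not acceptable.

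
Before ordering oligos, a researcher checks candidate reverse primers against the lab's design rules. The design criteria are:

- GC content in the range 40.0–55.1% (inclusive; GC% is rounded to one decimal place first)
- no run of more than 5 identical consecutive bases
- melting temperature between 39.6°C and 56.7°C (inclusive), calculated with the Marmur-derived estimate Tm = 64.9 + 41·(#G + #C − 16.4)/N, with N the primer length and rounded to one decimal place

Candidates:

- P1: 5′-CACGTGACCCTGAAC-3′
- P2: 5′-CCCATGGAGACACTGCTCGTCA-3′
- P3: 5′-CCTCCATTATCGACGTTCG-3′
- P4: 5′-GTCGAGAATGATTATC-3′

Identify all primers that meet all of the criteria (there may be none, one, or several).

P3 only.

P1 (15 nt, A=4 T=2 G=3 C=6): GC 9/15 = 60.0%, outside 40.0–55.1% ✗; longest run = 3 ✓; Tm = 64.9 + 41·(9 − 16.4)/15 = 44.7°C ✓ — fails.
P2 (22 nt, A=5 T=4 G=5 C=8): GC 13/22 = 59.1%, outside 40.0–55.1% ✗; longest run = 3 ✓; Tm = 64.9 + 41·(13 − 16.4)/22 = 58.6°C, outside 39.6–56.7°C ✗ — fails.
P3 (19 nt, A=3 T=6 G=3 C=7): GC 10/19 = 52.6% ✓; longest run = 2 ✓; Tm = 64.9 + 41·(10 − 16.4)/19 = 51.1°C ✓ — passes.
P4 (16 nt, A=5 T=5 G=4 C=2): GC 6/16 = 37.5%, outside 40.0–55.1% ✗; longest run = 2 ✓; Tm = 64.9 + 41·(6 − 16.4)/16 = 38.3°C, outside 39.6–56.7°C ✗ — fails.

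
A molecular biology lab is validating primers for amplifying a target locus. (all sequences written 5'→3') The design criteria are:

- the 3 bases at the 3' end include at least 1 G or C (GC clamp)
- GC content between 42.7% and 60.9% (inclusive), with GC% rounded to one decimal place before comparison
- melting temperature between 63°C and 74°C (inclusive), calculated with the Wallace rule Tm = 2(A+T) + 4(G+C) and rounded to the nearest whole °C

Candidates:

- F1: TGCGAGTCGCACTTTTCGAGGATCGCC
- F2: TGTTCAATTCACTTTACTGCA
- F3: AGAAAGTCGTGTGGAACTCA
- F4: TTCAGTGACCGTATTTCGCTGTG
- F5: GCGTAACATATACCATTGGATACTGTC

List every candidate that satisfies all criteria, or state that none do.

F4 only.

F1 (27 nt, A=4 T=7 G=8 C=8): 3' end GCC has 3 G/C ✓; GC 16/27 = 59.3% ✓; Tm = 2·11 + 4·16 = 86°C, outside 63–74°C ✗ — fails.
F2 (21 nt, A=5 T=9 G=2 C=5): 3' end GCA has 2 G/C ✓; GC 7/21 = 33.3%, outside 42.7–60.9% ✗; Tm = 2·14 + 4·7 = 56°C, outside 63–74°C ✗ — fails.
F3 (20 nt, A=7 T=4 G=6 C=3): 3' end TCA has 1 G/C ✓; GC 9/20 = 45.0% ✓; Tm = 2·11 + 4·9 = 58°C, outside 63–74°C ✗ — fails.
F4 (23 nt, A=3 T=9 G=6 C=5): 3' end GTG has 2 G/C ✓; GC 11/23 = 47.8% ✓; Tm = 2·12 + 4·11 = 68°C ✓ — passes.
F5 (27 nt, A=8 T=8 G=5 C=6): 3' end GTC has 2 G/C ✓; GC 11/27 = 40.7%, outside 42.7–60.9% ✗; Tm = 2·16 + 4·11 = 76°C, outside 63–74°C ✗ — fails.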